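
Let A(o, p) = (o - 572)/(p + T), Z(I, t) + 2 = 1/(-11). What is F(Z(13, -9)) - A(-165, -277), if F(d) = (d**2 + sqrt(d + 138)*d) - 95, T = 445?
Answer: -1753111/20328 - 23*sqrt(16445)/121 ≈ -110.62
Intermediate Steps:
Z(I, t) = -23/11 (Z(I, t) = -2 + 1/(-11) = -2 - 1/11 = -23/11)
F(d) = -95 + d**2 + d*sqrt(138 + d) (F(d) = (d**2 + sqrt(138 + d)*d) - 95 = (d**2 + d*sqrt(138 + d)) - 95 = -95 + d**2 + d*sqrt(138 + d))
A(o, p) = (-572 + o)/(445 + p) (A(o, p) = (o - 572)/(p + 445) = (-572 + o)/(445 + p))
F(Z(13, -9)) - A(-165, -277) = (-95 + (-23/11)**2 - 23*sqrt(138 - 23/11)/11) - (-572 - 165)/(445 - 277) = (-95 + 529/121 - 23*sqrt(16445)/121) - (-737)/168 = (-95 + 529/121 - 23*sqrt(16445)/121) - 1*(-737/168) = (-10966/121 - 23*sqrt(16445)/121) + 737/168 = -1753111/20328 - 23*sqrt(16445)/121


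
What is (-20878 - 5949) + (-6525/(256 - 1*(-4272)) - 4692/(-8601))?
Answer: -348273730135/12981776 ≈ -26828.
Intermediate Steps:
(-20878 - 5949) + (-6525/(256 - 1*(-4272)) - 4692/(-8601)) = -26827 + (-6525/(256 + 4272) - 4692*(-1/8601)) = -26827 + (-6525/4528 + 1564/2867) = -26827 - 11625383/12981776 = -348273730135/12981776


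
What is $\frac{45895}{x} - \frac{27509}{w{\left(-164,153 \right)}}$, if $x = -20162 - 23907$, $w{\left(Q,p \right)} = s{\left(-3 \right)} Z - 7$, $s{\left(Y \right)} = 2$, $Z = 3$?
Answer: $\frac{1212248226}{44069} \approx 27508.0$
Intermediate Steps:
$w{\left(Q,p \right)} = -1$ ($w{\left(Q,p \right)} = 2 \cdot 3 - 7 = 6 - 7 = -1$)
$x = -44069$
$\frac{45895}{x} - \frac{27509}{w{\left(-164,153 \right)}} = \frac{45895}{-44069} - \frac{27509}{-1} = 45895 \left(- \frac{1}{44069}\right) - -27509 = - \frac{45895}{44069} + 27509 = \frac{1212248226}{44069}$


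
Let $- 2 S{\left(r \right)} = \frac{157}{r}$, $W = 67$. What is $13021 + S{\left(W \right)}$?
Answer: $\frac{1744657}{134} \approx 13020.0$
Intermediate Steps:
$S{\left(r \right)} = - \frac{157}{2 r}$ ($S{\left(r \right)} = - \frac{157 \frac{1}{r}}{2} = - \frac{157}{2 r}$)
$13021 + S{\left(W \right)} = 13021 - \frac{157}{2 \cdot 67} = 13021 - \frac{157}{134} = \frac{1744657}{134}$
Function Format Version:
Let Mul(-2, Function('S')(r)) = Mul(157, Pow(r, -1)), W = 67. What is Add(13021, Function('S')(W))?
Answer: Rational(1744657, 134) ≈ 13020.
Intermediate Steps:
Function('S')(r) = Mul(Rational(-157, 2), Pow(r, -1)) (Function('S')(r) = Mul(Rational(-1, 2), Mul(157, Pow(r, -1))) = Mul(Rational(-157, 2), Pow(r, -1)))
Add(13021, Function('S')(W)) = Add(13021, Mul(Rational(-157, 2), Pow(67, -1))) = Add(13021, Mul(Rational(-157, 2), Rational(1, 67))) = Add(13021, Rational(-157, 134)) = Rational(1744657, 134)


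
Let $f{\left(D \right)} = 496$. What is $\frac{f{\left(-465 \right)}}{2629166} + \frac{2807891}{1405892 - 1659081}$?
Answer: $- \frac{3691142983581}{332837955187} \approx -11.09$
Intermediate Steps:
$\frac{f{\left(-465 \right)}}{2629166} + \frac{2807891}{1405892 - 1659081} = \frac{496}{2629166} + \frac{2807891}{1405892 - 1659081} = 496 \cdot \frac{1}{2629166} + \frac{2807891}{-253189} = \frac{248}{1314583} + 2807891 \left(- \frac{1}{253189}\right) = \frac{248}{1314583} - \frac{2807891}{253189} = - \frac{3691142983581}{332837955187}$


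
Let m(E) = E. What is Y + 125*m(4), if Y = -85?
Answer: 415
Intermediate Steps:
Y + 125*m(4) = -85 + 125*4 = -85 + 500 = 415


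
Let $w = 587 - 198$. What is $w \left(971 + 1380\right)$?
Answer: $914539$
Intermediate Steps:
$w = 389$ ($w = 587 - 198 = 389$)
$w \left(971 + 1380\right) = 389 \left(971 + 1380\right) = 389 \cdot 2351 = 914539$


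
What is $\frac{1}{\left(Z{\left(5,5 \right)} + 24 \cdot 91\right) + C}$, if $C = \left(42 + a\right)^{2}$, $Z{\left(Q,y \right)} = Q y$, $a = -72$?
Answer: $\frac{1}{3109} \approx 0.00032165$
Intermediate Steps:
$C = 900$ ($C = \left(42 - 72\right)^{2} = \left(-30\right)^{2} = 900$)
$\frac{1}{\left(Z{\left(5,5 \right)} + 24 \cdot 91\right) + C} = \frac{1}{\left(5 \cdot 5 + 24 \cdot 91\right) + 900} = \frac{1}{\left(25 + 2184\right) + 900} = \frac{1}{2209 + 900} = \frac{1}{3109}$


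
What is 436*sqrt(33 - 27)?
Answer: 436*sqrt(6) ≈ 1068.0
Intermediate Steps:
436*sqrt(33 - 27) = 436*sqrt(6)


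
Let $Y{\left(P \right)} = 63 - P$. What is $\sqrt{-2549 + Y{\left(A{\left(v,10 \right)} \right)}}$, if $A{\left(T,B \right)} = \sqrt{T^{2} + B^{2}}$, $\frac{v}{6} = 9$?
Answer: $\sqrt{-2486 - 2 \sqrt{754}} \approx 50.408 i$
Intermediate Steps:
$v = 54$ ($v = 6 \cdot 9 = 54$)
$A{\left(T,B \right)} = \sqrt{B^{2} + T^{2}}$
$\sqrt{-2549 + Y{\left(A{\left(v,10 \right)} \right)}} = \sqrt{-2549 + \left(63 - \sqrt{10^{2} + 54^{2}}\right)} = \sqrt{-2549 + \left(63 - \sqrt{100 + 2916}\right)} = \sqrt{-2549 + \left(63 - \sqrt{3016}\right)} = \sqrt{-2549 + \left(63 - 2 \sqrt{754}\right)} = \sqrt{-2486 - 2 \sqrt{754}}$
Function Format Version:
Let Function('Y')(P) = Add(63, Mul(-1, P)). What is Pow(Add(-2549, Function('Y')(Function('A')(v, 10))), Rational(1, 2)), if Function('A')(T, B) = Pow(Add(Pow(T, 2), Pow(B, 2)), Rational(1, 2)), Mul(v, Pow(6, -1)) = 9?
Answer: Pow(Add(-2486, Mul(-2, Pow(754, Rational(1, 2)))), Rational(1, 2)) ≈ Mul(50.408, I)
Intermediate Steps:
v = 54 (v = Mul(6, 9) = 54)
Function('A')(T, B) = Pow(Add(Pow(B, 2), Pow(T, 2)), Rational(1, 2))
Pow(Add(-2549, Function('Y')(Function('A')(v, 10))), Rational(1, 2)) = Pow(Add(-2549, Add(63, Mul(-1, Pow(Add(Pow(10, 2), Pow(54, 2)), Rational(1, 2))))), Rational(1, 2)) = Pow(Add(-2549, Add(63, Mul(-1, Pow(Add(100, 2916), Rational(1, 2))))), Rational(1, 2)) = Pow(Add(-2549, Add(63, Mul(-1, Pow(3016, Rational(1, 2))))), Rational(1, 2)) = Pow(Add(-2549, Add(63, Mul(-1, Mul(2, Pow(754, Rational(1, 2)))))), Rational(1, 2)) = Pow(Add(-2549, Add(63, Mul(-2, Pow(754, Rational(1, 2))))), Rational(1, 2)) = Pow(Add(-2486, Mul(-2, Pow(754, Rational(1, 2)))), Rational(1, 2))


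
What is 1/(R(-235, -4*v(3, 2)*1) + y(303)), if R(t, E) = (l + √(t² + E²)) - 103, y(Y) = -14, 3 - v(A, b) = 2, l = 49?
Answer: 68/50617 + √55241/50617 ≈ 0.0059868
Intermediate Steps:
v(A, b) = 1 (v(A, b) = 3 - 1*2 = 3 - 2 = 1)
R(t, E) = -54 + √(E² + t²) (R(t, E) = (49 + √(t² + E²)) - 103 = (49 + √(E² + t²)) - 103 = -54 + √(E² + t²))
1/(R(-235, -4*v(3, 2)*1) + y(303)) = 1/((-54 + √((-4*1*1)² + (-235)²)) - 14) = 1/((-54 + √((-4*1)² + 55225)) - 14) = 1/((-54 + √((-4)² + 55225)) - 14) = 1/((-54 + √(16 + 55225)) - 14) = 1/((-54 + √55241) - 14) = 1/(-68 + √55241)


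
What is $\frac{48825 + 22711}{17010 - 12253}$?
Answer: $\frac{71536}{4757} \approx 15.038$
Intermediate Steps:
$\frac{48825 + 22711}{17010 - 12253} = \frac{71536}{4757}$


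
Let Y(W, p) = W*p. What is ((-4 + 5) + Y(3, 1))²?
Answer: 16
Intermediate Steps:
((-4 + 5) + Y(3, 1))² = ((-4 + 5) + 3*1)² = (1 + 3)² = 4² = 16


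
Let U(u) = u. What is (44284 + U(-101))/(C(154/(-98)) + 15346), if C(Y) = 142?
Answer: 44183/15488 ≈ 2.8527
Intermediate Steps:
(44284 + U(-101))/(C(154/(-98)) + 15346) = (44284 - 101)/(142 + 15346) = 44183/15488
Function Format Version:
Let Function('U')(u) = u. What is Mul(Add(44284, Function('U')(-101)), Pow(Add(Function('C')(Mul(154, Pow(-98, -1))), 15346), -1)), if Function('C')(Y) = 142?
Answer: Rational(44183, 15488) ≈ 2.8527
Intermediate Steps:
Mul(Add(44284, Function('U')(-101)), Pow(Add(Function('C')(Mul(154, Pow(-98, -1))), 15346), -1)) = Mul(Add(44284, -101), Pow(Add(142, 15346), -1)) = Mul(44183, Pow(15488, -1)) = Mul(44183, Rational(1, 15488)) = Rational(44183, 15488)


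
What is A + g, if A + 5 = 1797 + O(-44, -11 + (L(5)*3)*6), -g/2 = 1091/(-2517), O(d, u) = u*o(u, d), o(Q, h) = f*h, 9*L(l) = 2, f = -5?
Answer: 636466/2517 ≈ 252.87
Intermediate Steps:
L(l) = 2/9 (L(l) = (1/9)*2 = 2/9)
o(Q, h) = -5*h
O(d, u) = -5*d*u (O(d, u) = u*(-5*d) = -5*d*u)
g = 2182/2517 (g = -2182/(-2517) = -2182*(-1)/2517 = -2*(-1091/2517) = 2182/2517 ≈ 0.86691)
A = 252 (A = -5 + (1797 - 5*(-44)*(-11 + ((2/9)*3)*6)) = -5 + (1797 - 5*(-44)*(-11 + (2/3)*6)) = -5 + (1797 - 5*(-44)*(-11 + 4)) = -5 + (1797 - 5*(-44)*(-7)) = -5 + (1797 - 1540) = -5 + 257 = 252)
A + g = 252 + 2182/2517 = 636466/2517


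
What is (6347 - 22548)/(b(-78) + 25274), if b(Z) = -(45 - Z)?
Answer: -16201/25151 ≈ -0.64415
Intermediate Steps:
b(Z) = -45 + Z
(6347 - 22548)/(b(-78) + 25274) = (6347 - 22548)/((-45 - 78) + 25274) = -16201/(-123 + 25274) = -16201/25151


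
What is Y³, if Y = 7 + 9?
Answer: 4096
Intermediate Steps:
Y = 16
Y³ = 16³ = 4096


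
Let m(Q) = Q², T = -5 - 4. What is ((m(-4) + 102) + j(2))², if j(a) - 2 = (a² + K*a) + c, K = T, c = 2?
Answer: 11664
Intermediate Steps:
T = -9
K = -9
j(a) = 4 + a² - 9*a (j(a) = 2 + ((a² - 9*a) + 2) = 2 + (2 + a² - 9*a) = 4 + a² - 9*a)
((m(-4) + 102) + j(2))² = (((-4)² + 102) + (4 + 2² - 9*2))² = ((16 + 102) + (4 + 4 - 18))² = (118 - 10)² = 108² = 11664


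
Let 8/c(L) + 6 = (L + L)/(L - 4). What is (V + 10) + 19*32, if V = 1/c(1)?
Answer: 3703/6 ≈ 617.17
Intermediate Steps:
c(L) = 8/(-6 + 2*L/(-4 + L)) (c(L) = 8/(-6 + (L + L)/(L - 4)) = 8/(-6 + (2*L)/(-4 + L)) = 8/(-6 + 2*L/(-4 + L)))
V = -⅚ (V = 1/(2*(4 - 1*1)/(-6 + 1)) = 1/(2*(4 - 1)/(-5)) = 1/(2*(-⅕)*3) = 1/(-6/5) = -⅚ ≈ -0.83333)
(V + 10) + 19*32 = (-⅚ + 10) + 19*32 = 55/6 + 608 = 3703/6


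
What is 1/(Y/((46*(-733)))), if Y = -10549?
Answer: 33718/10549 ≈ 3.1963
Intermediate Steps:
1/(Y/((46*(-733)))) = 1/(-10549/(46*(-733))) = 1/(-10549/(-33718)) = 1/(-10549*(-1/33718)) = 1/(10549/33718) = 33718/10549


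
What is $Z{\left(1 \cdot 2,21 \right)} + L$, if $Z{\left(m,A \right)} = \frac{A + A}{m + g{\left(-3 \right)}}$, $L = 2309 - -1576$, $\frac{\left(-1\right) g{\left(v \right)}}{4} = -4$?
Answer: $\frac{11662}{3} \approx 3887.3$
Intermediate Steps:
$g{\left(v \right)} = 16$ ($g{\left(v \right)} = \left(-4\right) \left(-4\right) = 16$)
$L = 3885$ ($L = 2309 + 1576 = 3885$)
$Z{\left(m,A \right)} = \frac{2 A}{16 + m}$ ($Z{\left(m,A \right)} = \frac{A + A}{m + 16} = \frac{2 A}{16 + m}$)
$Z{\left(1 \cdot 2,21 \right)} + L = 2 \cdot 21 \frac{1}{16 + 1 \cdot 2} + 3885 = 2 \cdot 21 \frac{1}{16 + 2} + 3885 = 2 \cdot 21 \cdot \frac{1}{18} + 3885 = \frac{7}{3} + 3885 = \frac{11662}{3}$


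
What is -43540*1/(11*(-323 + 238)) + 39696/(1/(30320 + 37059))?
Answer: 500164567316/187 ≈ 2.6747e+9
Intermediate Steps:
-43540*1/(11*(-323 + 238)) + 39696/(1/(30320 + 37059)) = -43540/(11*(-85)) + 39696/(1/67379) = -43540/(-935) + 39696/(1/67379) = -43540*(-1/935) + 39696*67379 = 8708/187 + 2674676784 = 500164567316/187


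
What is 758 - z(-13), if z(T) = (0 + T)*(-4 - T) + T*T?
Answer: 706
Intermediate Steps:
z(T) = T**2 + T*(-4 - T) (z(T) = T*(-4 - T) + T**2 = T**2 + T*(-4 - T))
758 - z(-13) = 758 - (-4)*(-13) = 758 - 1*52 = 758 - 52 = 706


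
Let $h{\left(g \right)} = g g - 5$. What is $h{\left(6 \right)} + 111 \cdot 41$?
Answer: $4582$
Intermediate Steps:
$h{\left(g \right)} = -5 + g^{2}$ ($h{\left(g \right)} = g^{2} - 5 = -5 + g^{2}$)
$h{\left(6 \right)} + 111 \cdot 41 = \left(-5 + 6^{2}\right) + 111 \cdot 41 = \left(-5 + 36\right) + 4551 = 31 + 4551 = 4582$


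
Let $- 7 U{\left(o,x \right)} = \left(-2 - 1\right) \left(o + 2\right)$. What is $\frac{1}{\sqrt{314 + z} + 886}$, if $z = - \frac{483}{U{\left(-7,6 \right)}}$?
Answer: $\frac{4430}{3922283} - \frac{\sqrt{13485}}{3922283} \approx 0.0010998$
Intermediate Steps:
$U{\left(o,x \right)} = \frac{6}{7} + \frac{3 o}{7}$ ($U{\left(o,x \right)} = - \frac{\left(-2 - 1\right) \left(o + 2\right)}{7} = - \frac{\left(-3\right) \left(2 + o\right)}{7} = - \frac{-6 - 3 o}{7} = \frac{6}{7} + \frac{3 o}{7}$)
$z = \frac{1127}{5}$ ($z = - \frac{483}{\frac{6}{7} + \frac{3}{7} \left(-7\right)} = - \frac{483}{\frac{6}{7} - 3} = - \frac{483}{- \frac{15}{7}} = \left(-483\right) \left(- \frac{7}{15}\right) = \frac{1127}{5} \approx 225.4$)
$\frac{1}{\sqrt{314 + z} + 886} = \frac{1}{\sqrt{314 + \frac{1127}{5}} + 886} = \frac{1}{\sqrt{\frac{2697}{5}} + 886} = \frac{1}{\frac{\sqrt{13485}}{5} + 886} = \frac{1}{886 + \frac{\sqrt{13485}}{5}}$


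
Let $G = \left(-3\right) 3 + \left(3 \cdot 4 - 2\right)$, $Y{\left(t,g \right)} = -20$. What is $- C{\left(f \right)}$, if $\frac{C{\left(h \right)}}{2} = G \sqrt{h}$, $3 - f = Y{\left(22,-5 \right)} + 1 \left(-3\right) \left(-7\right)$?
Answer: $- 2 \sqrt{2} \approx -2.8284$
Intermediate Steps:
$G = 1$ ($G = -9 + \left(12 - 2\right) = -9 + 10 = 1$)
$f = 2$ ($f = 3 - \left(-20 + 1 \left(-3\right) \left(-7\right)\right) = 3 - \left(-20 - -21\right) = 3 - \left(-20 + 21\right) = 3 - 1 = 2$)
$C{\left(h \right)} = 2 \sqrt{h}$ ($C{\left(h \right)} = 2 \cdot 1 \sqrt{h} = 2 \sqrt{h}$)
$- C{\left(f \right)} = - 2 \sqrt{2}$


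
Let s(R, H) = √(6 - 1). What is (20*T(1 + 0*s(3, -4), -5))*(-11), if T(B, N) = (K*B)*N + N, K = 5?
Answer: 6600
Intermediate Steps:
s(R, H) = √5
T(B, N) = N + 5*B*N (T(B, N) = (5*B)*N + N = 5*B*N + N = N + 5*B*N)
(20*T(1 + 0*s(3, -4), -5))*(-11) = (20*(-5*(1 + 5*(1 + 0*√5))))*(-11) = (20*(-5*(1 + 5*(1 + 0))))*(-11) = (20*(-5*(1 + 5*1)))*(-11) = (20*(-5*(1 + 5)))*(-11) = (20*(-5*6))*(-11) = (20*(-30))*(-11) = -600*(-11) = 6600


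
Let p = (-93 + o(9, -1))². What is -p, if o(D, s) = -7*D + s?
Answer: -24649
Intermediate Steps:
o(D, s) = s - 7*D
p = 24649 (p = (-93 + (-1 - 7*9))² = (-93 + (-1 - 63))² = (-93 - 64)² = (-157)² = 24649)
-p = -1*24649 = -24649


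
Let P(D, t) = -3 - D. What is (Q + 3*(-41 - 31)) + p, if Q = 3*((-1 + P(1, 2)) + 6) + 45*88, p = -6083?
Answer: -2336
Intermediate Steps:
Q = 3963 (Q = 3*((-1 + (-3 - 1*1)) + 6) + 45*88 = 3*((-1 + (-3 - 1)) + 6) + 3960 = 3*((-1 - 4) + 6) + 3960 = 3*(-5 + 6) + 3960 = 3*1 + 3960 = 3 + 3960 = 3963)
(Q + 3*(-41 - 31)) + p = (3963 + 3*(-41 - 31)) - 6083 = (3963 + 3*(-72)) - 6083 = (3963 - 216) - 6083 = 3747 - 6083 = -2336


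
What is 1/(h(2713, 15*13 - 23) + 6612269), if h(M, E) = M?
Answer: 1/6614982 ≈ 1.5117e-7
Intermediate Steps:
1/(h(2713, 15*13 - 23) + 6612269) = 1/(2713 + 6612269) = 1/6614982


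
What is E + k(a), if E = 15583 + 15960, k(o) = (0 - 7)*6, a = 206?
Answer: 31501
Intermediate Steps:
k(o) = -42 (k(o) = -7*6 = -42)
E = 31543
E + k(a) = 31543 - 42 = 31501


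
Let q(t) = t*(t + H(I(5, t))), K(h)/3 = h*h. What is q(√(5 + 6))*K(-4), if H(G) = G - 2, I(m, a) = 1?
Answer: 528 - 48*√11 ≈ 368.80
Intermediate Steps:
H(G) = -2 + G
K(h) = 3*h² (K(h) = 3*(h*h) = 3*h²)
q(t) = t*(-1 + t) (q(t) = t*(t + (-2 + 1)) = t*(t - 1) = t*(-1 + t))
q(√(5 + 6))*K(-4) = (√(5 + 6)*(-1 + √(5 + 6)))*(3*(-4)²) = (√11*(-1 + √11))*(3*16) = (√11*(-1 + √11))*48 = 48*√11*(-1 + √11)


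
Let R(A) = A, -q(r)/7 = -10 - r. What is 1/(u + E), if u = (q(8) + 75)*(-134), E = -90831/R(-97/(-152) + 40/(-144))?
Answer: -29/8090310 ≈ -3.5845e-6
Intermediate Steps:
q(r) = 70 + 7*r (q(r) = -7*(-10 - r) = 70 + 7*r)
E = -7309224/29 (E = -90831/(-97/(-152) + 40/(-144)) = -90831/(-97*(-1/152) + 40*(-1/144)) = -90831/(97/152 - 5/18) = -90831/493/1368 = -90831*1368/493 = -7309224/29 ≈ -2.5204e+5)
u = -26934 (u = ((70 + 7*8) + 75)*(-134) = ((70 + 56) + 75)*(-134) = (126 + 75)*(-134) = 201*(-134) = -26934)
1/(u + E) = 1/(-26934 - 7309224/29) = 1/(-8090310/29) = -29/8090310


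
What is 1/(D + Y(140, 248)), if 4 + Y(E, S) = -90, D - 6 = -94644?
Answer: -1/94732 ≈ -1.0556e-5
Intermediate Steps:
D = -94638 (D = 6 - 94644 = -94638)
Y(E, S) = -94 (Y(E, S) = -4 - 90 = -94)
1/(D + Y(140, 248)) = 1/(-94638 - 94) = 1/(-94732) = -1/94732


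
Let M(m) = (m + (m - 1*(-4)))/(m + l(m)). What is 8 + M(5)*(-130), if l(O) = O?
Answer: -174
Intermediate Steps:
M(m) = (4 + 2*m)/(2*m) (M(m) = (m + (m - 1*(-4)))/(m + m) = (m + (m + 4))/((2*m)) = (m + (4 + m))*(1/(2*m)) = (4 + 2*m)*(1/(2*m)) = (4 + 2*m)/(2*m))
8 + M(5)*(-130) = 8 + ((2 + 5)/5)*(-130) = 8 + ((⅕)*7)*(-130) = 8 + (7/5)*(-130) = 8 - 182 = -174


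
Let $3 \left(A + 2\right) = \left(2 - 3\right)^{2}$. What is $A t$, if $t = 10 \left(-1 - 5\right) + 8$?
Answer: $\frac{260}{3} \approx 86.667$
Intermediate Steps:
$A = - \frac{5}{3}$ ($A = -2 + \frac{\left(2 - 3\right)^{2}}{3} = -2 + \frac{\left(-1\right)^{2}}{3} = -2 + \frac{1}{3} \cdot 1 = -2 + \frac{1}{3} = - \frac{5}{3} \approx -1.6667$)
$t = -52$ ($t = 10 \left(-6\right) + 8 = -60 + 8 = -52$)
$A t = \left(- \frac{5}{3}\right) \left(-52\right) = \frac{260}{3}$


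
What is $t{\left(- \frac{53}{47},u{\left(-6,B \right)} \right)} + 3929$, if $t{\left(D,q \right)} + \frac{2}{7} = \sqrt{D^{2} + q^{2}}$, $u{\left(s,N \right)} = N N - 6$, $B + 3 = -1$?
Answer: $\frac{27501}{7} + \frac{\sqrt{223709}}{47} \approx 3938.8$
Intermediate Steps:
$B = -4$ ($B = -3 - 1 = -4$)
$u{\left(s,N \right)} = -6 + N^{2}$ ($u{\left(s,N \right)} = N^{2} - 6 = -6 + N^{2}$)
$t{\left(D,q \right)} = - \frac{2}{7} + \sqrt{D^{2} + q^{2}}$
$t{\left(- \frac{53}{47},u{\left(-6,B \right)} \right)} + 3929 = \left(- \frac{2}{7} + \sqrt{\left(- \frac{53}{47}\right)^{2} + \left(-6 + \left(-4\right)^{2}\right)^{2}}\right) + 3929 = \left(- \frac{2}{7} + \sqrt{\left(\left(-53\right) \frac{1}{47}\right)^{2} + \left(-6 + 16\right)^{2}}\right) + 3929 = \left(- \frac{2}{7} + \sqrt{\left(- \frac{53}{47}\right)^{2} + 10^{2}}\right) + 3929 = \left(- \frac{2}{7} + \sqrt{\frac{2809}{2209} + 100}\right) + 3929 = \left(- \frac{2}{7} + \sqrt{\frac{223709}{2209}}\right) + 3929 = \left(- \frac{2}{7} + \frac{\sqrt{223709}}{47}\right) + 3929 = \frac{27501}{7} + \frac{\sqrt{223709}}{47}$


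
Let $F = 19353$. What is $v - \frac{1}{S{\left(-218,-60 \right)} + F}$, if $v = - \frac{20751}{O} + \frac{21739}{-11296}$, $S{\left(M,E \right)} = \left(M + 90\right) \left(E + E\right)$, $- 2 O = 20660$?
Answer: $\frac{170719653529}{2025289717920} \approx 0.084294$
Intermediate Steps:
$O = -10330$ ($O = \left(- \frac{1}{2}\right) 20660 = -10330$)
$S{\left(M,E \right)} = 2 E \left(90 + M\right)$ ($S{\left(M,E \right)} = \left(90 + M\right) 2 E = 2 E \left(90 + M\right)$)
$v = \frac{4919713}{58343840}$ ($v = - \frac{20751}{-10330} + \frac{21739}{-11296} = \left(-20751\right) \left(- \frac{1}{10330}\right) + 21739 \left(- \frac{1}{11296}\right) = \frac{20751}{10330} - \frac{21739}{11296} = \frac{4919713}{58343840} \approx 0.084323$)
$v - \frac{1}{S{\left(-218,-60 \right)} + F} = \frac{4919713}{58343840} - \frac{1}{2 \left(-60\right) \left(90 - 218\right) + 19353} = \frac{4919713}{58343840} - \frac{1}{2 \left(-60\right) \left(-128\right) + 19353} = \frac{4919713}{58343840} - \frac{1}{15360 + 19353} = \frac{4919713}{58343840} - \frac{1}{34713} = \frac{170719653529}{2025289717920}$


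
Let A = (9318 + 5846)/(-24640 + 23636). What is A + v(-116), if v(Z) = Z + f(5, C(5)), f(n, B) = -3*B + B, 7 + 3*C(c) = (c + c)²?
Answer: -48469/251 ≈ -193.10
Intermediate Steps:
C(c) = -7/3 + 4*c²/3 (C(c) = -7/3 + (c + c)²/3 = -7/3 + (2*c)²/3 = -7/3 + (4*c²)/3 = -7/3 + 4*c²/3)
f(n, B) = -2*B
v(Z) = -62 + Z (v(Z) = Z - 2*(-7/3 + (4/3)*5²) = Z - 2*(-7/3 + (4/3)*25) = Z - 2*(-7/3 + 100/3) = Z - 2*31 = Z - 62 = -62 + Z)
A = -3791/251 (A = 15164/(-1004) = 15164*(-1/1004) = -3791/251 ≈ -15.104)
A + v(-116) = -3791/251 + (-62 - 116) = -3791/251 - 178 = -48469/251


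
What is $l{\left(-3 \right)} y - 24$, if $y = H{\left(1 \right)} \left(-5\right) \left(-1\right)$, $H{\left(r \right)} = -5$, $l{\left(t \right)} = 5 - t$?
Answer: $-224$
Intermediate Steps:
$y = -25$ ($y = \left(-5\right) \left(-5\right) \left(-1\right) = 25 \left(-1\right) = -25$)
$l{\left(-3 \right)} y - 24 = \left(5 - -3\right) \left(-25\right) - 24 = \left(5 + 3\right) \left(-25\right) - 24 = 8 \left(-25\right) - 24 = -200 - 24 = -224$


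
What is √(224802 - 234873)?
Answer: 3*I*√1119 ≈ 100.35*I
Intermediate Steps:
√(224802 - 234873) = √(-10071) = 3*I*√1119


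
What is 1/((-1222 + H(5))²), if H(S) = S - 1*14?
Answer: 1/1515361 ≈ 6.5991e-7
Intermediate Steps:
H(S) = -14 + S (H(S) = S - 14 = -14 + S)
1/((-1222 + H(5))²) = 1/((-1222 + (-14 + 5))²) = 1/((-1222 - 9)²) = 1/((-1231)²) = 1/1515361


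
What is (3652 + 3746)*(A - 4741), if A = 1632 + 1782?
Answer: -9817146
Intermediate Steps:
A = 3414
(3652 + 3746)*(A - 4741) = (3652 + 3746)*(3414 - 4741) = 7398*(-1327) = -9817146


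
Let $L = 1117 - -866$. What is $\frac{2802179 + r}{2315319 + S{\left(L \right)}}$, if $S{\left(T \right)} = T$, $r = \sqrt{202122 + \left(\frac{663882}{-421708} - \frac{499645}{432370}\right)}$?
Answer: $\frac{2802179}{2317302} + \frac{\sqrt{1049935288418605248529793}}{5281533540468549} \approx 1.2094$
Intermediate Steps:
$r = \frac{2 \sqrt{1049935288418605248529793}}{4558347199}$ ($r = \sqrt{202122 + \left(663882 \left(- \frac{1}{421708}\right) - \frac{99929}{86474}\right)} = \sqrt{202122 - \frac{12443673850}{4558347199}} = \sqrt{\frac{921329808882428}{4558347199}} = \frac{2 \sqrt{1049935288418605248529793}}{4558347199} \approx 449.58$)
$L = 1983$ ($L = 1117 + 866 = 1983$)
$\frac{2802179 + r}{2315319 + S{\left(L \right)}} = \frac{2802179 + \frac{2 \sqrt{1049935288418605248529793}}{4558347199}}{2315319 + 1983} = \frac{2802179 + \frac{2 \sqrt{1049935288418605248529793}}{4558347199}}{2317302} = \left(2802179 + \frac{2 \sqrt{1049935288418605248529793}}{4558347199}\right) \frac{1}{2317302} = \frac{2802179}{2317302} + \frac{\sqrt{1049935288418605248529793}}{5281533540468549}$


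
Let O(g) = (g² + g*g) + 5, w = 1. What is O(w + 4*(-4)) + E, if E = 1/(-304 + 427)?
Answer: 55966/123 ≈ 455.01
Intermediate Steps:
E = 1/123 ≈ 0.0081301
O(g) = 5 + 2*g² (O(g) = (g² + g²) + 5 = 2*g² + 5 = 5 + 2*g²)
O(w + 4*(-4)) + E = (5 + 2*(1 + 4*(-4))²) + 1/123 = (5 + 2*(1 - 16)²) + 1/123 = (5 + 2*(-15)²) + 1/123 = (5 + 2*225) + 1/123 = (5 + 450) + 1/123 = 455 + 1/123 = 55966/123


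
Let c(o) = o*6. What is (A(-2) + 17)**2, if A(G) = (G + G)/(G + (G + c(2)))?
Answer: 1089/4 ≈ 272.25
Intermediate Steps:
c(o) = 6*o
A(G) = 2*G/(12 + 2*G) (A(G) = (G + G)/(G + (G + 6*2)) = (2*G)/(G + (G + 12)) = (2*G)/(G + (12 + G)) = (2*G)/(12 + 2*G) = 2*G/(12 + 2*G))
(A(-2) + 17)**2 = (-2/(6 - 2) + 17)**2 = (-2/4 + 17)**2 = (-2*1/4 + 17)**2 = (-1/2 + 17)**2 = (33/2)**2 = 1089/4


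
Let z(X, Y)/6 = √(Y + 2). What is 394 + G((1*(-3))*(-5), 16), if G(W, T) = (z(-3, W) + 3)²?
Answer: 1015 + 36*√17 ≈ 1163.4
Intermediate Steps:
z(X, Y) = 6*√(2 + Y) (z(X, Y) = 6*√(Y + 2) = 6*√(2 + Y))
G(W, T) = (3 + 6*√(2 + W))² (G(W, T) = (6*√(2 + W) + 3)² = (3 + 6*√(2 + W))²)
394 + G((1*(-3))*(-5), 16) = 394 + 9*(1 + 2*√(2 + (1*(-3))*(-5)))² = 394 + 9*(1 + 2*√(2 - 3*(-5)))² = 394 + 9*(1 + 2*√(2 + 15))² = 394 + 9*(1 + 2*√17)²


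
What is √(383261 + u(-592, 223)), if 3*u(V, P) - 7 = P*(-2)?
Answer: 28*√4398/3 ≈ 618.96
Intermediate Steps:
u(V, P) = 7/3 - 2*P/3 (u(V, P) = 7/3 + (P*(-2))/3 = 7/3 + (-2*P)/3 = 7/3 - 2*P/3)
√(383261 + u(-592, 223)) = √(383261 + (7/3 - ⅔*223)) = √(383261 + (7/3 - 446/3)) = √(383261 - 439/3) = √(1149344/3) = 28*√4398/3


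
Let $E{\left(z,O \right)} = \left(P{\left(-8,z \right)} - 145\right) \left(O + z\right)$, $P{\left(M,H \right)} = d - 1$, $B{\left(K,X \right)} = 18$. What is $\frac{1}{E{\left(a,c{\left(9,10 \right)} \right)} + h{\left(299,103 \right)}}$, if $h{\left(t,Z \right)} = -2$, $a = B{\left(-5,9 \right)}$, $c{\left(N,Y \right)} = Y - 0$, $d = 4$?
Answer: $- \frac{1}{3978} \approx -0.00025138$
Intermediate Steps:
$c{\left(N,Y \right)} = Y$ ($c{\left(N,Y \right)} = Y + 0 = Y$)
$a = 18$
$P{\left(M,H \right)} = 3$ ($P{\left(M,H \right)} = 4 - 1 = 3$)
$E{\left(z,O \right)} = - 142 O - 142 z$ ($E{\left(z,O \right)} = \left(3 - 145\right) \left(O + z\right) = - 142 \left(O + z\right) = - 142 O - 142 z$)
$\frac{1}{E{\left(a,c{\left(9,10 \right)} \right)} + h{\left(299,103 \right)}} = \frac{1}{\left(\left(-142\right) 10 - 2556\right) - 2} = \frac{1}{\left(-1420 - 2556\right) - 2} = \frac{1}{-3976 - 2} = \frac{1}{-3978} = - \frac{1}{3978}$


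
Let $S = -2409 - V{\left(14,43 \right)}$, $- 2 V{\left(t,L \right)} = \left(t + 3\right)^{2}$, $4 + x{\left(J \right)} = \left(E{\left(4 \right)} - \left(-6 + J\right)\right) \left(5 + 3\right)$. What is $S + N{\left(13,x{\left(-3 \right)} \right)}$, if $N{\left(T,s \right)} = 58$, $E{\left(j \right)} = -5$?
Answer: $- \frac{4413}{2} \approx -2206.5$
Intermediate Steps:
$x{\left(J \right)} = 4 - 8 J$ ($x{\left(J \right)} = -4 + \left(-5 - \left(-6 + J\right)\right) \left(5 + 3\right) = -4 + \left(1 - J\right) 8 = -4 - \left(-8 + 8 J\right) = 4 - 8 J$)
$V{\left(t,L \right)} = - \frac{\left(3 + t\right)^{2}}{2}$ ($V{\left(t,L \right)} = - \frac{\left(t + 3\right)^{2}}{2} = - \frac{\left(3 + t\right)^{2}}{2}$)
$S = - \frac{4529}{2}$ ($S = -2409 - - \frac{\left(3 + 14\right)^{2}}{2} = -2409 - - \frac{17^{2}}{2} = -2409 - \left(- \frac{1}{2}\right) 289 = -2409 - - \frac{289}{2} = -2409 + \frac{289}{2} = - \frac{4529}{2} \approx -2264.5$)
$S + N{\left(13,x{\left(-3 \right)} \right)} = - \frac{4529}{2} + 58 = - \frac{4413}{2}$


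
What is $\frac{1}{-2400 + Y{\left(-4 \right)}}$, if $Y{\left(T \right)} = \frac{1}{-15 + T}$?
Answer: $- \frac{19}{45601} \approx -0.00041666$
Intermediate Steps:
$\frac{1}{-2400 + Y{\left(-4 \right)}} = \frac{1}{-2400 + \frac{1}{-15 - 4}} = \frac{1}{-2400 + \frac{1}{-19}} = \frac{1}{-2400 - \frac{1}{19}} = \frac{1}{- \frac{45601}{19}} = - \frac{19}{45601}$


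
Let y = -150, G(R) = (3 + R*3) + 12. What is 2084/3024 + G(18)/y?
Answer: 4331/18900 ≈ 0.22915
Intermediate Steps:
G(R) = 15 + 3*R (G(R) = (3 + 3*R) + 12 = 15 + 3*R)
2084/3024 + G(18)/y = 2084/3024 + (15 + 3*18)/(-150) = 2084*(1/3024) + (15 + 54)*(-1/150) = 521/756 + 69*(-1/150) = 521/756 - 23/50 = 4331/18900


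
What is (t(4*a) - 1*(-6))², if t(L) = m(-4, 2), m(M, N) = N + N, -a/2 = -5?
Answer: 100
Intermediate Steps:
a = 10 (a = -2*(-5) = 10)
m(M, N) = 2*N
t(L) = 4 (t(L) = 2*2 = 4)
(t(4*a) - 1*(-6))² = (4 - 1*(-6))² = (4 + 6)² = 10² = 100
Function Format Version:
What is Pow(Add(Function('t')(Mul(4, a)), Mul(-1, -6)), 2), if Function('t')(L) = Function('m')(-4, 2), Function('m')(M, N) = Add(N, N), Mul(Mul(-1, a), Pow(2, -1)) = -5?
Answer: 100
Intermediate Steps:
a = 10 (a = Mul(-2, -5) = 10)
Function('m')(M, N) = Mul(2, N)
Function('t')(L) = 4 (Function('t')(L) = Mul(2, 2) = 4)
Pow(Add(Function('t')(Mul(4, a)), Mul(-1, -6)), 2) = Pow(Add(4, Mul(-1, -6)), 2) = Pow(Add(4, 6), 2) = Pow(10, 2) = 100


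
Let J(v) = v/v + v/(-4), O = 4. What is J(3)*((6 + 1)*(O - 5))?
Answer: -7/4 ≈ -1.7500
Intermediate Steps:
J(v) = 1 - v/4 (J(v) = 1 + v*(-1/4) = 1 - v/4)
J(3)*((6 + 1)*(O - 5)) = (1 - 1/4*3)*((6 + 1)*(4 - 5)) = (1 - 3/4)*(7*(-1)) = (1/4)*(-7) = -7/4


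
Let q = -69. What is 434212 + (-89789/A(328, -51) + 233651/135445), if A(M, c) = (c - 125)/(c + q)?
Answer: 1111443649227/2979790 ≈ 3.7299e+5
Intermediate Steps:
A(M, c) = (-125 + c)/(-69 + c) (A(M, c) = (c - 125)/(c - 69) = (-125 + c)/(-69 + c))
434212 + (-89789/A(328, -51) + 233651/135445) = 434212 + (-89789*(-69 - 51)/(-125 - 51) + 233651/135445) = 434212 + (-89789/(-176/(-120)) + 233651*(1/135445)) = 434212 + (-89789/((-1/120*(-176))) + 233651/135445) = 434212 + (-89789/22/15 + 233651/135445) = 434212 + (-89789*15/22 + 233651/135445) = 434212 + (-1346835/22 + 233651/135445) = 434212 - 182416926253/2979790 = 1111443649227/2979790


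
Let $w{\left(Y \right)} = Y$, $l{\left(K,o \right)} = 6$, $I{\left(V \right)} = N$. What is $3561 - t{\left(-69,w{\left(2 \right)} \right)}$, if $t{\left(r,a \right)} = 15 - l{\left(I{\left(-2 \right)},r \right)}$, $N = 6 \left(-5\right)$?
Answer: $3552$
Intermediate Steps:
$N = -30$
$I{\left(V \right)} = -30$
$t{\left(r,a \right)} = 9$ ($t{\left(r,a \right)} = 15 - 6 = 9$)
$3561 - t{\left(-69,w{\left(2 \right)} \right)} = 3561 - 9 = 3552$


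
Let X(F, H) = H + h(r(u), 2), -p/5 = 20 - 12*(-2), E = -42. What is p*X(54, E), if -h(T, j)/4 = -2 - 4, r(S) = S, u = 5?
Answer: 3960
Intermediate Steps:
h(T, j) = 24 (h(T, j) = -4*(-2 - 4) = -4*(-6) = 24)
p = -220 (p = -5*(20 - 12*(-2)) = -5*(20 + 24) = -5*44 = -220)
X(F, H) = 24 + H (X(F, H) = H + 24 = 24 + H)
p*X(54, E) = -220*(24 - 42) = -220*(-18) = 3960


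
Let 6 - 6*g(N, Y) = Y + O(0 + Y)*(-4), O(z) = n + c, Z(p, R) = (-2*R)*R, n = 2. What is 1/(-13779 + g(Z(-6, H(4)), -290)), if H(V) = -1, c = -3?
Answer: -3/41191 ≈ -7.2831e-5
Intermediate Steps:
Z(p, R) = -2*R²
O(z) = -1 (O(z) = 2 - 3 = -1)
g(N, Y) = ⅓ - Y/6 (g(N, Y) = 1 - (Y - 1*(-4))/6 = 1 - (Y + 4)/6 = 1 - (4 + Y)/6 = 1 + (-⅔ - Y/6) = ⅓ - Y/6)
1/(-13779 + g(Z(-6, H(4)), -290)) = 1/(-13779 + (⅓ - ⅙*(-290))) = 1/(-13779 + (⅓ + 145/3)) = 1/(-13779 + 146/3) = 1/(-41191/3) = -3/41191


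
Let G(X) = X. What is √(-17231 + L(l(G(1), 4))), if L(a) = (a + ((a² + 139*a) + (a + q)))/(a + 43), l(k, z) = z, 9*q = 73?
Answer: 2*I*√85580185/141 ≈ 131.22*I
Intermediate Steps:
q = 73/9 (q = (⅑)*73 = 73/9 ≈ 8.1111)
L(a) = (73/9 + a² + 141*a)/(43 + a) (L(a) = (a + ((a² + 139*a) + (a + 73/9)))/(a + 43) = (a + ((a² + 139*a) + (73/9 + a)))/(43 + a) = (a + (73/9 + a² + 140*a))/(43 + a) = (73/9 + a² + 141*a)/(43 + a))
√(-17231 + L(l(G(1), 4))) = √(-17231 + (73/9 + 4² + 141*4)/(43 + 4)) = √(-17231 + (73/9 + 16 + 564)/47) = √(-17231 + (1/47)*(5293/9)) = √(-17231 + 5293/423) = √(-7283420/423) = 2*I*√85580185/141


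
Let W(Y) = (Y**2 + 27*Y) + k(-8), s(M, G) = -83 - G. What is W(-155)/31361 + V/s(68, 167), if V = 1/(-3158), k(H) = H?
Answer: 15657395361/24759509500 ≈ 0.63238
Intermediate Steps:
W(Y) = -8 + Y**2 + 27*Y (W(Y) = (Y**2 + 27*Y) - 8 = -8 + Y**2 + 27*Y)
V = -1/3158 ≈ -0.00031666
W(-155)/31361 + V/s(68, 167) = (-8 + (-155)**2 + 27*(-155))/31361 - 1/(3158*(-83 - 1*167)) = (-8 + 24025 - 4185)*(1/31361) - 1/(3158*(-83 - 167)) = 19832*(1/31361) - 1/3158/(-250) = 19832/31361 - 1/3158*(-1/250) = 19832/31361 + 1/789500 = 15657395361/24759509500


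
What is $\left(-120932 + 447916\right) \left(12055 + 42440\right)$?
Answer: $17818993080$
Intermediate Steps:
$\left(-120932 + 447916\right) \left(12055 + 42440\right) = 326984 \cdot 54495 = 17818993080$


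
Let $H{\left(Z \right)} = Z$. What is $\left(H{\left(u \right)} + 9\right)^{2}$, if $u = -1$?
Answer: $64$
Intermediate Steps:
$\left(H{\left(u \right)} + 9\right)^{2} = \left(-1 + 9\right)^{2} = 8^{2} = 64$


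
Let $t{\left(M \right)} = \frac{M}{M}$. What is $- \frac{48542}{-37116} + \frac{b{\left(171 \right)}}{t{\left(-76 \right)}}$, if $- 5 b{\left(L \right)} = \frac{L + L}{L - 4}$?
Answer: $\frac{13919449}{15495930} \approx 0.89826$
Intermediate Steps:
$b{\left(L \right)} = - \frac{2 L}{5 \left(-4 + L\right)}$ ($b{\left(L \right)} = - \frac{\left(L + L\right) \frac{1}{L - 4}}{5} = - \frac{2 L \frac{1}{-4 + L}}{5} = - \frac{2 L}{5 \left(-4 + L\right)}$)
$t{\left(M \right)} = 1$
$- \frac{48542}{-37116} + \frac{b{\left(171 \right)}}{t{\left(-76 \right)}} = - \frac{48542}{-37116} + \frac{\left(-2\right) 171 \frac{1}{-20 + 5 \cdot 171}}{1} = \left(-48542\right) \left(- \frac{1}{37116}\right) + \left(-2\right) 171 \frac{1}{-20 + 855} \cdot 1 = \frac{24271}{18558} + \left(-2\right) 171 \cdot \frac{1}{835} \cdot 1 = \frac{24271}{18558} - \frac{342}{835} = \frac{13919449}{15495930}$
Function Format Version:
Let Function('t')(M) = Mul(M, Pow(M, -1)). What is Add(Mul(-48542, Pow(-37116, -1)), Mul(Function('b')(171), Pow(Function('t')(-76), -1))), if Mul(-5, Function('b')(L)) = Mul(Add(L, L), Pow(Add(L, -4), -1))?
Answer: Rational(13919449, 15495930) ≈ 0.89826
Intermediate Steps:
Function('b')(L) = Mul(Rational(-2, 5), L, Pow(Add(-4, L), -1)) (Function('b')(L) = Mul(Rational(-1, 5), Mul(Add(L, L), Pow(Add(L, -4), -1))) = Mul(Rational(-1, 5), Mul(Mul(2, L), Pow(Add(-4, L), -1))) = Mul(Rational(-1, 5), Mul(2, L, Pow(Add(-4, L), -1))) = Mul(Rational(-2, 5), L, Pow(Add(-4, L), -1)))
Function('t')(M) = 1
Add(Mul(-48542, Pow(-37116, -1)), Mul(Function('b')(171), Pow(Function('t')(-76), -1))) = Add(Mul(-48542, Pow(-37116, -1)), Mul(Mul(-2, 171, Pow(Add(-20, Mul(5, 171)), -1)), Pow(1, -1))) = Add(Mul(-48542, Rational(-1, 37116)), Mul(Mul(-2, 171, Pow(Add(-20, 855), -1)), 1)) = Add(Rational(24271, 18558), Mul(Mul(-2, 171, Pow(835, -1)), 1)) = Add(Rational(24271, 18558), Mul(Mul(-2, 171, Rational(1, 835)), 1)) = Add(Rational(24271, 18558), Mul(Rational(-342, 835), 1)) = Add(Rational(24271, 18558), Rational(-342, 835)) = Rational(13919449, 15495930)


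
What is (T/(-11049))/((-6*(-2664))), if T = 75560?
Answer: -9445/22075902 ≈ -0.00042784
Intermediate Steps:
(T/(-11049))/((-6*(-2664))) = (75560/(-11049))/((-6*(-2664))) = (75560*(-1/11049))/15984 = -75560/11049*1/15984 = -9445/22075902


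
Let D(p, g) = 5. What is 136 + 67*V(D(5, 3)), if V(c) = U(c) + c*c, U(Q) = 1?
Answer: 1878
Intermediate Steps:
V(c) = 1 + c² (V(c) = 1 + c*c = 1 + c²)
136 + 67*V(D(5, 3)) = 136 + 67*(1 + 5²) = 136 + 67*(1 + 25) = 136 + 67*26 = 136 + 1742 = 1878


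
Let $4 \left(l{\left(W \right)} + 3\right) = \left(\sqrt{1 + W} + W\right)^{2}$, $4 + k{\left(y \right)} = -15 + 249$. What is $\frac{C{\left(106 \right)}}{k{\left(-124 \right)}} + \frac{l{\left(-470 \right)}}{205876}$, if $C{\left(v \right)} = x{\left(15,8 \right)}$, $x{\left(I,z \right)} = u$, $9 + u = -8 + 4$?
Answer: $\frac{19995409}{94702960} - \frac{235 i \sqrt{469}}{205876} \approx 0.21114 - 0.02472 i$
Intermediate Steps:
$u = -13$ ($u = -9 + \left(-8 + 4\right) = -9 - 4 = -13$)
$k{\left(y \right)} = 230$ ($k{\left(y \right)} = -4 + \left(-15 + 249\right) = -4 + 234 = 230$)
$x{\left(I,z \right)} = -13$
$C{\left(v \right)} = -13$
$l{\left(W \right)} = -3 + \frac{\left(W + \sqrt{1 + W}\right)^{2}}{4}$ ($l{\left(W \right)} = -3 + \frac{\left(\sqrt{1 + W} + W\right)^{2}}{4} = -3 + \frac{\left(W + \sqrt{1 + W}\right)^{2}}{4}$)
$\frac{C{\left(106 \right)}}{k{\left(-124 \right)}} + \frac{l{\left(-470 \right)}}{205876} = - \frac{13}{230} + \frac{-3 + \frac{\left(-470 + \sqrt{1 - 470}\right)^{2}}{4}}{205876} = \left(-13\right) \frac{1}{230} + \left(-3 + \frac{\left(-470 + \sqrt{-469}\right)^{2}}{4}\right) \frac{1}{205876} = - \frac{13}{230} + \left(-3 + \frac{\left(-470 + i \sqrt{469}\right)^{2}}{4}\right) \frac{1}{205876} = - \frac{13}{230} - \left(\frac{3}{205876} - \frac{\left(-470 + i \sqrt{469}\right)^{2}}{823504}\right) = - \frac{1338539}{23675740} + \frac{\left(-470 + i \sqrt{469}\right)^{2}}{823504}$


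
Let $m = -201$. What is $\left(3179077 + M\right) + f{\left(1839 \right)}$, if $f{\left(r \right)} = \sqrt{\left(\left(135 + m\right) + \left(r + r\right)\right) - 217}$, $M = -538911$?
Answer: $2640166 + \sqrt{3395} \approx 2.6402 \cdot 10^{6}$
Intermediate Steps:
$f{\left(r \right)} = \sqrt{-283 + 2 r}$ ($f{\left(r \right)} = \sqrt{\left(\left(135 - 201\right) + \left(r + r\right)\right) - 217} = \sqrt{\left(-66 + 2 r\right) - 217} = \sqrt{-283 + 2 r}$)
$\left(3179077 + M\right) + f{\left(1839 \right)} = \left(3179077 - 538911\right) + \sqrt{-283 + 2 \cdot 1839} = 2640166 + \sqrt{-283 + 3678} = 2640166 + \sqrt{3395}$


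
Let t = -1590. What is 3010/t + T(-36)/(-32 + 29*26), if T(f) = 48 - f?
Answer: -101983/57399 ≈ -1.7767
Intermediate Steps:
3010/t + T(-36)/(-32 + 29*26) = 3010/(-1590) + (48 - 1*(-36))/(-32 + 29*26) = 3010*(-1/1590) + (48 + 36)/(-32 + 754) = -301/159 + 84/722 = -301/159 + 84*(1/722) = -301/159 + 42/361 = -101983/57399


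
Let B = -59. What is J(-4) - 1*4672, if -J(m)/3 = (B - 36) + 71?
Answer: -4600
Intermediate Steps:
J(m) = 72 (J(m) = -3*((-59 - 36) + 71) = -3*(-95 + 71) = -3*(-24) = 72)
J(-4) - 1*4672 = 72 - 1*4672 = 72 - 4672 = -4600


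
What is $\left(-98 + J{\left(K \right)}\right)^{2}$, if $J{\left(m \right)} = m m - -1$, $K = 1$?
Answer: $9216$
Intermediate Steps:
$J{\left(m \right)} = 1 + m^{2}$ ($J{\left(m \right)} = m^{2} + 1 = 1 + m^{2}$)
$\left(-98 + J{\left(K \right)}\right)^{2} = \left(-98 + \left(1 + 1^{2}\right)\right)^{2} = \left(-98 + \left(1 + 1\right)\right)^{2} = \left(-98 + 2\right)^{2} = \left(-96\right)^{2} = 9216$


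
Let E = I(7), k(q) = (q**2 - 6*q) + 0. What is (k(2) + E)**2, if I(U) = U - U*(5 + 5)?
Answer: 5041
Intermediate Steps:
k(q) = q**2 - 6*q
I(U) = -9*U (I(U) = U - U*10 = U - 10*U = -9*U)
E = -63 (E = -9*7 = -63)
(k(2) + E)**2 = (2*(-6 + 2) - 63)**2 = (2*(-4) - 63)**2 = (-8 - 63)**2 = (-71)**2 = 5041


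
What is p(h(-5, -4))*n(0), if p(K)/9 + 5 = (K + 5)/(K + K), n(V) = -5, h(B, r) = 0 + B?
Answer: 225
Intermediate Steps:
h(B, r) = B
p(K) = -45 + 9*(5 + K)/(2*K) (p(K) = -45 + 9*((K + 5)/(K + K)) = -45 + 9*((5 + K)/((2*K))) = -45 + 9*((5 + K)*(1/(2*K))) = -45 + 9*((5 + K)/(2*K)) = -45 + 9*(5 + K)/(2*K))
p(h(-5, -4))*n(0) = ((9/2)*(5 - 9*(-5))/(-5))*(-5) = ((9/2)*(-⅕)*(5 + 45))*(-5) = ((9/2)*(-⅕)*50)*(-5) = -45*(-5) = 225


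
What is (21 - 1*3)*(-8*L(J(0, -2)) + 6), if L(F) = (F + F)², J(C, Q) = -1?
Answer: -468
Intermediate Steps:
L(F) = 4*F² (L(F) = (2*F)² = 4*F²)
(21 - 1*3)*(-8*L(J(0, -2)) + 6) = (21 - 1*3)*(-32*(-1)² + 6) = (21 - 3)*(-32 + 6) = 18*(-8*4 + 6) = 18*(-32 + 6) = 18*(-26) = -468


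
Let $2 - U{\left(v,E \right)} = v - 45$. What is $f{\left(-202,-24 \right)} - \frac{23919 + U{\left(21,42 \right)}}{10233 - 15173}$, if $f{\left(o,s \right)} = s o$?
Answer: $\frac{4794613}{988} \approx 4852.8$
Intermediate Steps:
$f{\left(o,s \right)} = o s$
$U{\left(v,E \right)} = 47 - v$ ($U{\left(v,E \right)} = 2 - \left(v - 45\right) = 2 - \left(-45 + v\right) = 47 - v$)
$f{\left(-202,-24 \right)} - \frac{23919 + U{\left(21,42 \right)}}{10233 - 15173} = \left(-202\right) \left(-24\right) - \frac{23919 + \left(47 - 21\right)}{10233 - 15173} = 4848 - \frac{23919 + \left(47 - 21\right)}{-4940} = 4848 - \left(23919 + 26\right) \left(- \frac{1}{4940}\right) = 4848 - 23945 \left(- \frac{1}{4940}\right) = 4848 - - \frac{4789}{988} = 4848 + \frac{4789}{988} = \frac{4794613}{988}$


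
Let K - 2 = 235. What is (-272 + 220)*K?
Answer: -12324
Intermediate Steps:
K = 237 (K = 2 + 235 = 237)
(-272 + 220)*K = (-272 + 220)*237 = -52*237 = -12324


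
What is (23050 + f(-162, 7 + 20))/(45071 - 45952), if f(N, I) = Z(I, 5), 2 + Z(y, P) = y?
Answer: -23075/881 ≈ -26.192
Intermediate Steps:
Z(y, P) = -2 + y
f(N, I) = -2 + I
(23050 + f(-162, 7 + 20))/(45071 - 45952) = (23050 + (-2 + (7 + 20)))/(45071 - 45952) = (23050 + (-2 + 27))/(-881) = (23050 + 25)*(-1/881) = 23075*(-1/881) = -23075/881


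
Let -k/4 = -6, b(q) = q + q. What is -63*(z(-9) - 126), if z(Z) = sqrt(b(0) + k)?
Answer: 7938 - 126*sqrt(6) ≈ 7629.4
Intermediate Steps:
b(q) = 2*q
k = 24 (k = -4*(-6) = 24)
z(Z) = 2*sqrt(6) (z(Z) = sqrt(2*0 + 24) = sqrt(0 + 24) = sqrt(24) = 2*sqrt(6))
-63*(z(-9) - 126) = -63*(2*sqrt(6) - 126) = -63*(-126 + 2*sqrt(6)) = 7938 - 126*sqrt(6)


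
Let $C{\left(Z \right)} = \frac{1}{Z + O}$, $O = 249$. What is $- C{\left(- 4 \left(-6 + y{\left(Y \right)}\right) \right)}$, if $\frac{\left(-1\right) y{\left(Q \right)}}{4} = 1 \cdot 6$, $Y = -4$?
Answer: $- \frac{1}{369} \approx -0.00271$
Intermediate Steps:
$y{\left(Q \right)} = -24$ ($y{\left(Q \right)} = - 4 \cdot 1 \cdot 6 = \left(-4\right) 6 = -24$)
$C{\left(Z \right)} = \frac{1}{249 + Z}$ ($C{\left(Z \right)} = \frac{1}{Z + 249} = \frac{1}{249 + Z}$)
$- C{\left(- 4 \left(-6 + y{\left(Y \right)}\right) \right)} = - \frac{1}{249 - 4 \left(-6 - 24\right)} = - \frac{1}{249 - -120} = - \frac{1}{249 + 120} = - \frac{1}{369}$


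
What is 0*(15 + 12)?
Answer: 0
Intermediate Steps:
0*(15 + 12) = 0*27 = 0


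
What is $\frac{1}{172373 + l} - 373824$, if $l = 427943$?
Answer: $- \frac{224412528383}{600316} \approx -3.7382 \cdot 10^{5}$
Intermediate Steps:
$\frac{1}{172373 + l} - 373824 = \frac{1}{172373 + 427943} - 373824 = \frac{1}{600316} - 373824 = - \frac{224412528383}{600316}$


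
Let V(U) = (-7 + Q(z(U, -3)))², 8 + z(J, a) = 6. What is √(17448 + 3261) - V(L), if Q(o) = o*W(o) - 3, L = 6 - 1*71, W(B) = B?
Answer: -36 + 3*√2301 ≈ 107.91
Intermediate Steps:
z(J, a) = -2 (z(J, a) = -8 + 6 = -2)
L = -65 (L = 6 - 71 = -65)
Q(o) = -3 + o² (Q(o) = o*o - 3 = o² - 3 = -3 + o²)
V(U) = 36 (V(U) = (-7 + (-3 + (-2)²))² = (-7 + (-3 + 4))² = (-7 + 1)² = (-6)² = 36)
√(17448 + 3261) - V(L) = √(17448 + 3261) - 1*36 = √20709 - 36 = 3*√2301 - 36 = -36 + 3*√2301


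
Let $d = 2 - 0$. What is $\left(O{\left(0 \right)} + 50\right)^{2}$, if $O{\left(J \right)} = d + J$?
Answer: $2704$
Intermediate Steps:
$d = 2$ ($d = 2 + 0 = 2$)
$O{\left(J \right)} = 2 + J$
$\left(O{\left(0 \right)} + 50\right)^{2} = \left(\left(2 + 0\right) + 50\right)^{2} = \left(2 + 50\right)^{2} = 52^{2} = 2704$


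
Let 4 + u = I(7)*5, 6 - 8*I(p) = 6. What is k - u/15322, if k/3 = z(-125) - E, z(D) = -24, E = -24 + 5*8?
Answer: -919318/7661 ≈ -120.00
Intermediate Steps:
E = 16 (E = -24 + 40 = 16)
I(p) = 0 (I(p) = ¾ - ⅛*6 = ¾ - ¾ = 0)
u = -4 (u = -4 + 0*5 = -4 + 0 = -4)
k = -120 (k = 3*(-24 - 1*16) = 3*(-24 - 16) = 3*(-40) = -120)
k - u/15322 = -120 - (-4)/15322 = -120 - 1*(-2/7661) = -120 + 2/7661 = -919318/7661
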